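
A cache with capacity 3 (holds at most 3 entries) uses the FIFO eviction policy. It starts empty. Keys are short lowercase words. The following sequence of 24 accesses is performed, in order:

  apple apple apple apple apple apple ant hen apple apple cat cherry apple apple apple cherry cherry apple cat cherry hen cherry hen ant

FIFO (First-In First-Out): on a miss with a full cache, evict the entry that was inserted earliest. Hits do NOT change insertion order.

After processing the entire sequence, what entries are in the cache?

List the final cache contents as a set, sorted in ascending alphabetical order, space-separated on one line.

FIFO simulation (capacity=3):
  1. access apple: MISS. Cache (old->new): [apple]
  2. access apple: HIT. Cache (old->new): [apple]
  3. access apple: HIT. Cache (old->new): [apple]
  4. access apple: HIT. Cache (old->new): [apple]
  5. access apple: HIT. Cache (old->new): [apple]
  6. access apple: HIT. Cache (old->new): [apple]
  7. access ant: MISS. Cache (old->new): [apple ant]
  8. access hen: MISS. Cache (old->new): [apple ant hen]
  9. access apple: HIT. Cache (old->new): [apple ant hen]
  10. access apple: HIT. Cache (old->new): [apple ant hen]
  11. access cat: MISS, evict apple. Cache (old->new): [ant hen cat]
  12. access cherry: MISS, evict ant. Cache (old->new): [hen cat cherry]
  13. access apple: MISS, evict hen. Cache (old->new): [cat cherry apple]
  14. access apple: HIT. Cache (old->new): [cat cherry apple]
  15. access apple: HIT. Cache (old->new): [cat cherry apple]
  16. access cherry: HIT. Cache (old->new): [cat cherry apple]
  17. access cherry: HIT. Cache (old->new): [cat cherry apple]
  18. access apple: HIT. Cache (old->new): [cat cherry apple]
  19. access cat: HIT. Cache (old->new): [cat cherry apple]
  20. access cherry: HIT. Cache (old->new): [cat cherry apple]
  21. access hen: MISS, evict cat. Cache (old->new): [cherry apple hen]
  22. access cherry: HIT. Cache (old->new): [cherry apple hen]
  23. access hen: HIT. Cache (old->new): [cherry apple hen]
  24. access ant: MISS, evict cherry. Cache (old->new): [apple hen ant]
Total: 16 hits, 8 misses, 5 evictions

Answer: ant apple hen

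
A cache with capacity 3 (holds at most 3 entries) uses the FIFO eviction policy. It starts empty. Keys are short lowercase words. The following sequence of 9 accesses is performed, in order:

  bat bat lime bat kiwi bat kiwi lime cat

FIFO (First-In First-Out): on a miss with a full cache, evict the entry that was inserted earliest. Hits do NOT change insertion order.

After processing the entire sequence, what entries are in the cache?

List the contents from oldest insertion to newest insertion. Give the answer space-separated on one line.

Answer: lime kiwi cat

Derivation:
FIFO simulation (capacity=3):
  1. access bat: MISS. Cache (old->new): [bat]
  2. access bat: HIT. Cache (old->new): [bat]
  3. access lime: MISS. Cache (old->new): [bat lime]
  4. access bat: HIT. Cache (old->new): [bat lime]
  5. access kiwi: MISS. Cache (old->new): [bat lime kiwi]
  6. access bat: HIT. Cache (old->new): [bat lime kiwi]
  7. access kiwi: HIT. Cache (old->new): [bat lime kiwi]
  8. access lime: HIT. Cache (old->new): [bat lime kiwi]
  9. access cat: MISS, evict bat. Cache (old->new): [lime kiwi cat]
Total: 5 hits, 4 misses, 1 evictions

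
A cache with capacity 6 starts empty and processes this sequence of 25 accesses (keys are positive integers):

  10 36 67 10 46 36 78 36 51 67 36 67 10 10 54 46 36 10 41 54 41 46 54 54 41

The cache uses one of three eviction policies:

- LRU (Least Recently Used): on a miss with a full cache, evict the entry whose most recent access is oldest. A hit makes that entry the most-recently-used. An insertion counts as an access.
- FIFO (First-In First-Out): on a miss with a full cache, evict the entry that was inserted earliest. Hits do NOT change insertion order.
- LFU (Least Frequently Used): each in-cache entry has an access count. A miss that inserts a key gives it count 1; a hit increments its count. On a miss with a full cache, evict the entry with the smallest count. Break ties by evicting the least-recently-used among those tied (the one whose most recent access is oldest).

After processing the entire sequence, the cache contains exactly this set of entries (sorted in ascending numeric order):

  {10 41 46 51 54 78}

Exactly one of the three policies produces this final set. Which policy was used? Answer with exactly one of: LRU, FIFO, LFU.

Simulating under each policy and comparing final sets:
  LRU: final set = {10 36 41 46 54 67} -> differs
  FIFO: final set = {10 41 46 51 54 78} -> MATCHES target
  LFU: final set = {10 36 41 46 54 67} -> differs
Only FIFO produces the target set.

Answer: FIFO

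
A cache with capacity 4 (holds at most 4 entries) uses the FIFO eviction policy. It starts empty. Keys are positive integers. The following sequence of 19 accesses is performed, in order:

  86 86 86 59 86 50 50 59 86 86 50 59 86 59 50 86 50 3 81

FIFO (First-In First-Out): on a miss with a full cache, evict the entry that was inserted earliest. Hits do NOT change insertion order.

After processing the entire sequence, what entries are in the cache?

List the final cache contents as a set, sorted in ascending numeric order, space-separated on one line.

FIFO simulation (capacity=4):
  1. access 86: MISS. Cache (old->new): [86]
  2. access 86: HIT. Cache (old->new): [86]
  3. access 86: HIT. Cache (old->new): [86]
  4. access 59: MISS. Cache (old->new): [86 59]
  5. access 86: HIT. Cache (old->new): [86 59]
  6. access 50: MISS. Cache (old->new): [86 59 50]
  7. access 50: HIT. Cache (old->new): [86 59 50]
  8. access 59: HIT. Cache (old->new): [86 59 50]
  9. access 86: HIT. Cache (old->new): [86 59 50]
  10. access 86: HIT. Cache (old->new): [86 59 50]
  11. access 50: HIT. Cache (old->new): [86 59 50]
  12. access 59: HIT. Cache (old->new): [86 59 50]
  13. access 86: HIT. Cache (old->new): [86 59 50]
  14. access 59: HIT. Cache (old->new): [86 59 50]
  15. access 50: HIT. Cache (old->new): [86 59 50]
  16. access 86: HIT. Cache (old->new): [86 59 50]
  17. access 50: HIT. Cache (old->new): [86 59 50]
  18. access 3: MISS. Cache (old->new): [86 59 50 3]
  19. access 81: MISS, evict 86. Cache (old->new): [59 50 3 81]
Total: 14 hits, 5 misses, 1 evictions

Answer: 3 50 59 81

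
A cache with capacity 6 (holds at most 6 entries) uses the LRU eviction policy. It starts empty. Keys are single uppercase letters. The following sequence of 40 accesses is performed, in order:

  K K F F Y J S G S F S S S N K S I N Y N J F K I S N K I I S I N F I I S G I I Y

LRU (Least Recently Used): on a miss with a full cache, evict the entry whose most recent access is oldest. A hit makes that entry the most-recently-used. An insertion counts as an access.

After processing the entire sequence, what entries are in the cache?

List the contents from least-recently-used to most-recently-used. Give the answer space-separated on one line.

Answer: N F S G I Y

Derivation:
LRU simulation (capacity=6):
  1. access K: MISS. Cache (LRU->MRU): [K]
  2. access K: HIT. Cache (LRU->MRU): [K]
  3. access F: MISS. Cache (LRU->MRU): [K F]
  4. access F: HIT. Cache (LRU->MRU): [K F]
  5. access Y: MISS. Cache (LRU->MRU): [K F Y]
  6. access J: MISS. Cache (LRU->MRU): [K F Y J]
  7. access S: MISS. Cache (LRU->MRU): [K F Y J S]
  8. access G: MISS. Cache (LRU->MRU): [K F Y J S G]
  9. access S: HIT. Cache (LRU->MRU): [K F Y J G S]
  10. access F: HIT. Cache (LRU->MRU): [K Y J G S F]
  11. access S: HIT. Cache (LRU->MRU): [K Y J G F S]
  12. access S: HIT. Cache (LRU->MRU): [K Y J G F S]
  13. access S: HIT. Cache (LRU->MRU): [K Y J G F S]
  14. access N: MISS, evict K. Cache (LRU->MRU): [Y J G F S N]
  15. access K: MISS, evict Y. Cache (LRU->MRU): [J G F S N K]
  16. access S: HIT. Cache (LRU->MRU): [J G F N K S]
  17. access I: MISS, evict J. Cache (LRU->MRU): [G F N K S I]
  18. access N: HIT. Cache (LRU->MRU): [G F K S I N]
  19. access Y: MISS, evict G. Cache (LRU->MRU): [F K S I N Y]
  20. access N: HIT. Cache (LRU->MRU): [F K S I Y N]
  21. access J: MISS, evict F. Cache (LRU->MRU): [K S I Y N J]
  22. access F: MISS, evict K. Cache (LRU->MRU): [S I Y N J F]
  23. access K: MISS, evict S. Cache (LRU->MRU): [I Y N J F K]
  24. access I: HIT. Cache (LRU->MRU): [Y N J F K I]
  25. access S: MISS, evict Y. Cache (LRU->MRU): [N J F K I S]
  26. access N: HIT. Cache (LRU->MRU): [J F K I S N]
  27. access K: HIT. Cache (LRU->MRU): [J F I S N K]
  28. access I: HIT. Cache (LRU->MRU): [J F S N K I]
  29. access I: HIT. Cache (LRU->MRU): [J F S N K I]
  30. access S: HIT. Cache (LRU->MRU): [J F N K I S]
  31. access I: HIT. Cache (LRU->MRU): [J F N K S I]
  32. access N: HIT. Cache (LRU->MRU): [J F K S I N]
  33. access F: HIT. Cache (LRU->MRU): [J K S I N F]
  34. access I: HIT. Cache (LRU->MRU): [J K S N F I]
  35. access I: HIT. Cache (LRU->MRU): [J K S N F I]
  36. access S: HIT. Cache (LRU->MRU): [J K N F I S]
  37. access G: MISS, evict J. Cache (LRU->MRU): [K N F I S G]
  38. access I: HIT. Cache (LRU->MRU): [K N F S G I]
  39. access I: HIT. Cache (LRU->MRU): [K N F S G I]
  40. access Y: MISS, evict K. Cache (LRU->MRU): [N F S G I Y]
Total: 24 hits, 16 misses, 10 evictions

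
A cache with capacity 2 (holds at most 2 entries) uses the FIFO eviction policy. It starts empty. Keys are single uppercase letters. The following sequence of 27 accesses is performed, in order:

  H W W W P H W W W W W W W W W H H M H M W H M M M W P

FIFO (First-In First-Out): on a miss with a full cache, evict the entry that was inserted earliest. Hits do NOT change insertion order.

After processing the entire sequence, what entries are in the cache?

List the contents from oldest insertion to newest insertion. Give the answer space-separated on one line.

Answer: M P

Derivation:
FIFO simulation (capacity=2):
  1. access H: MISS. Cache (old->new): [H]
  2. access W: MISS. Cache (old->new): [H W]
  3. access W: HIT. Cache (old->new): [H W]
  4. access W: HIT. Cache (old->new): [H W]
  5. access P: MISS, evict H. Cache (old->new): [W P]
  6. access H: MISS, evict W. Cache (old->new): [P H]
  7. access W: MISS, evict P. Cache (old->new): [H W]
  8. access W: HIT. Cache (old->new): [H W]
  9. access W: HIT. Cache (old->new): [H W]
  10. access W: HIT. Cache (old->new): [H W]
  11. access W: HIT. Cache (old->new): [H W]
  12. access W: HIT. Cache (old->new): [H W]
  13. access W: HIT. Cache (old->new): [H W]
  14. access W: HIT. Cache (old->new): [H W]
  15. access W: HIT. Cache (old->new): [H W]
  16. access H: HIT. Cache (old->new): [H W]
  17. access H: HIT. Cache (old->new): [H W]
  18. access M: MISS, evict H. Cache (old->new): [W M]
  19. access H: MISS, evict W. Cache (old->new): [M H]
  20. access M: HIT. Cache (old->new): [M H]
  21. access W: MISS, evict M. Cache (old->new): [H W]
  22. access H: HIT. Cache (old->new): [H W]
  23. access M: MISS, evict H. Cache (old->new): [W M]
  24. access M: HIT. Cache (old->new): [W M]
  25. access M: HIT. Cache (old->new): [W M]
  26. access W: HIT. Cache (old->new): [W M]
  27. access P: MISS, evict W. Cache (old->new): [M P]
Total: 17 hits, 10 misses, 8 evictions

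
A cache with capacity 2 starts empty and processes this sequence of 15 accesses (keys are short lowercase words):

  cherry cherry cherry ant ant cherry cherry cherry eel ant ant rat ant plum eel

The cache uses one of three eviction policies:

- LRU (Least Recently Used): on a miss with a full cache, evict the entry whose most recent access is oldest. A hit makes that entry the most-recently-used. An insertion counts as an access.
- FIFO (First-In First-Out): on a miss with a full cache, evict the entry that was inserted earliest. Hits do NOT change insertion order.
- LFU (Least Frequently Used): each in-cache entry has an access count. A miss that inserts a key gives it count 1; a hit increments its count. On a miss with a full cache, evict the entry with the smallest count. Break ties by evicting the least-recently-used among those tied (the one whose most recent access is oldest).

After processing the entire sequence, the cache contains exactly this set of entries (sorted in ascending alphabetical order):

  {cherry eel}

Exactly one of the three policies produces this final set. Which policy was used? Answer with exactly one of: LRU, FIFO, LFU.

Simulating under each policy and comparing final sets:
  LRU: final set = {eel plum} -> differs
  FIFO: final set = {eel plum} -> differs
  LFU: final set = {cherry eel} -> MATCHES target
Only LFU produces the target set.

Answer: LFU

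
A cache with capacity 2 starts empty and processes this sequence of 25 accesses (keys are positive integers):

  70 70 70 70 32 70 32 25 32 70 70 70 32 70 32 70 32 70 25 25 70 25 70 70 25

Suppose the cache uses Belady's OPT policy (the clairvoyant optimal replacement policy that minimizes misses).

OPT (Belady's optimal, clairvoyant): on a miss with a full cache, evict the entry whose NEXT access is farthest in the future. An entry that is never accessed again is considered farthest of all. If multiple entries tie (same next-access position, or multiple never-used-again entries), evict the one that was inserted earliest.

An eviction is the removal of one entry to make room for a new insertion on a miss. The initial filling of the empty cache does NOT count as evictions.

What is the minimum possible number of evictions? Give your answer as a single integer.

Answer: 3

Derivation:
OPT (Belady) simulation (capacity=2):
  1. access 70: MISS. Cache: [70]
  2. access 70: HIT. Next use of 70: step 3. Cache: [70]
  3. access 70: HIT. Next use of 70: step 4. Cache: [70]
  4. access 70: HIT. Next use of 70: step 6. Cache: [70]
  5. access 32: MISS. Cache: [70 32]
  6. access 70: HIT. Next use of 70: step 10. Cache: [70 32]
  7. access 32: HIT. Next use of 32: step 9. Cache: [70 32]
  8. access 25: MISS, evict 70 (next use: step 10). Cache: [32 25]
  9. access 32: HIT. Next use of 32: step 13. Cache: [32 25]
  10. access 70: MISS, evict 25 (next use: step 19). Cache: [32 70]
  11. access 70: HIT. Next use of 70: step 12. Cache: [32 70]
  12. access 70: HIT. Next use of 70: step 14. Cache: [32 70]
  13. access 32: HIT. Next use of 32: step 15. Cache: [32 70]
  14. access 70: HIT. Next use of 70: step 16. Cache: [32 70]
  15. access 32: HIT. Next use of 32: step 17. Cache: [32 70]
  16. access 70: HIT. Next use of 70: step 18. Cache: [32 70]
  17. access 32: HIT. Next use of 32: never. Cache: [32 70]
  18. access 70: HIT. Next use of 70: step 21. Cache: [32 70]
  19. access 25: MISS, evict 32 (next use: never). Cache: [70 25]
  20. access 25: HIT. Next use of 25: step 22. Cache: [70 25]
  21. access 70: HIT. Next use of 70: step 23. Cache: [70 25]
  22. access 25: HIT. Next use of 25: step 25. Cache: [70 25]
  23. access 70: HIT. Next use of 70: step 24. Cache: [70 25]
  24. access 70: HIT. Next use of 70: never. Cache: [70 25]
  25. access 25: HIT. Next use of 25: never. Cache: [70 25]
Total: 20 hits, 5 misses, 3 evictions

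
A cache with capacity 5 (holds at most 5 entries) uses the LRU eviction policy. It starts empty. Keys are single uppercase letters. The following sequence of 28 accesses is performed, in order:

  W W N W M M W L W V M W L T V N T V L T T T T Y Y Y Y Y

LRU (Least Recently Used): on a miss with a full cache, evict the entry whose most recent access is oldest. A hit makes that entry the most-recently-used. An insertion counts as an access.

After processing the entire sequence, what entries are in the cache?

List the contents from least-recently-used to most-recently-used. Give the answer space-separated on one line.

LRU simulation (capacity=5):
  1. access W: MISS. Cache (LRU->MRU): [W]
  2. access W: HIT. Cache (LRU->MRU): [W]
  3. access N: MISS. Cache (LRU->MRU): [W N]
  4. access W: HIT. Cache (LRU->MRU): [N W]
  5. access M: MISS. Cache (LRU->MRU): [N W M]
  6. access M: HIT. Cache (LRU->MRU): [N W M]
  7. access W: HIT. Cache (LRU->MRU): [N M W]
  8. access L: MISS. Cache (LRU->MRU): [N M W L]
  9. access W: HIT. Cache (LRU->MRU): [N M L W]
  10. access V: MISS. Cache (LRU->MRU): [N M L W V]
  11. access M: HIT. Cache (LRU->MRU): [N L W V M]
  12. access W: HIT. Cache (LRU->MRU): [N L V M W]
  13. access L: HIT. Cache (LRU->MRU): [N V M W L]
  14. access T: MISS, evict N. Cache (LRU->MRU): [V M W L T]
  15. access V: HIT. Cache (LRU->MRU): [M W L T V]
  16. access N: MISS, evict M. Cache (LRU->MRU): [W L T V N]
  17. access T: HIT. Cache (LRU->MRU): [W L V N T]
  18. access V: HIT. Cache (LRU->MRU): [W L N T V]
  19. access L: HIT. Cache (LRU->MRU): [W N T V L]
  20. access T: HIT. Cache (LRU->MRU): [W N V L T]
  21. access T: HIT. Cache (LRU->MRU): [W N V L T]
  22. access T: HIT. Cache (LRU->MRU): [W N V L T]
  23. access T: HIT. Cache (LRU->MRU): [W N V L T]
  24. access Y: MISS, evict W. Cache (LRU->MRU): [N V L T Y]
  25. access Y: HIT. Cache (LRU->MRU): [N V L T Y]
  26. access Y: HIT. Cache (LRU->MRU): [N V L T Y]
  27. access Y: HIT. Cache (LRU->MRU): [N V L T Y]
  28. access Y: HIT. Cache (LRU->MRU): [N V L T Y]
Total: 20 hits, 8 misses, 3 evictions

Answer: N V L T Y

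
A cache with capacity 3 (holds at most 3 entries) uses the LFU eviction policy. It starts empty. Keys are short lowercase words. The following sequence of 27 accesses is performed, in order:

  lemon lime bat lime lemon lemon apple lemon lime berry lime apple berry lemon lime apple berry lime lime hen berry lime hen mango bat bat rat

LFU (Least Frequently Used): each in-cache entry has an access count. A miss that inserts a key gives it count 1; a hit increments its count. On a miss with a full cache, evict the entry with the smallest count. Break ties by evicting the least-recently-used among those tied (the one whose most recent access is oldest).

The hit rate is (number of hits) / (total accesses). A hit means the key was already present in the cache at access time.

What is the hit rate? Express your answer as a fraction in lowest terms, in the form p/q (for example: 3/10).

Answer: 4/9

Derivation:
LFU simulation (capacity=3):
  1. access lemon: MISS. Cache: [lemon(c=1)]
  2. access lime: MISS. Cache: [lemon(c=1) lime(c=1)]
  3. access bat: MISS. Cache: [lemon(c=1) lime(c=1) bat(c=1)]
  4. access lime: HIT, count now 2. Cache: [lemon(c=1) bat(c=1) lime(c=2)]
  5. access lemon: HIT, count now 2. Cache: [bat(c=1) lime(c=2) lemon(c=2)]
  6. access lemon: HIT, count now 3. Cache: [bat(c=1) lime(c=2) lemon(c=3)]
  7. access apple: MISS, evict bat(c=1). Cache: [apple(c=1) lime(c=2) lemon(c=3)]
  8. access lemon: HIT, count now 4. Cache: [apple(c=1) lime(c=2) lemon(c=4)]
  9. access lime: HIT, count now 3. Cache: [apple(c=1) lime(c=3) lemon(c=4)]
  10. access berry: MISS, evict apple(c=1). Cache: [berry(c=1) lime(c=3) lemon(c=4)]
  11. access lime: HIT, count now 4. Cache: [berry(c=1) lemon(c=4) lime(c=4)]
  12. access apple: MISS, evict berry(c=1). Cache: [apple(c=1) lemon(c=4) lime(c=4)]
  13. access berry: MISS, evict apple(c=1). Cache: [berry(c=1) lemon(c=4) lime(c=4)]
  14. access lemon: HIT, count now 5. Cache: [berry(c=1) lime(c=4) lemon(c=5)]
  15. access lime: HIT, count now 5. Cache: [berry(c=1) lemon(c=5) lime(c=5)]
  16. access apple: MISS, evict berry(c=1). Cache: [apple(c=1) lemon(c=5) lime(c=5)]
  17. access berry: MISS, evict apple(c=1). Cache: [berry(c=1) lemon(c=5) lime(c=5)]
  18. access lime: HIT, count now 6. Cache: [berry(c=1) lemon(c=5) lime(c=6)]
  19. access lime: HIT, count now 7. Cache: [berry(c=1) lemon(c=5) lime(c=7)]
  20. access hen: MISS, evict berry(c=1). Cache: [hen(c=1) lemon(c=5) lime(c=7)]
  21. access berry: MISS, evict hen(c=1). Cache: [berry(c=1) lemon(c=5) lime(c=7)]
  22. access lime: HIT, count now 8. Cache: [berry(c=1) lemon(c=5) lime(c=8)]
  23. access hen: MISS, evict berry(c=1). Cache: [hen(c=1) lemon(c=5) lime(c=8)]
  24. access mango: MISS, evict hen(c=1). Cache: [mango(c=1) lemon(c=5) lime(c=8)]
  25. access bat: MISS, evict mango(c=1). Cache: [bat(c=1) lemon(c=5) lime(c=8)]
  26. access bat: HIT, count now 2. Cache: [bat(c=2) lemon(c=5) lime(c=8)]
  27. access rat: MISS, evict bat(c=2). Cache: [rat(c=1) lemon(c=5) lime(c=8)]
Total: 12 hits, 15 misses, 12 evictions

Hit rate = 12/27 = 4/9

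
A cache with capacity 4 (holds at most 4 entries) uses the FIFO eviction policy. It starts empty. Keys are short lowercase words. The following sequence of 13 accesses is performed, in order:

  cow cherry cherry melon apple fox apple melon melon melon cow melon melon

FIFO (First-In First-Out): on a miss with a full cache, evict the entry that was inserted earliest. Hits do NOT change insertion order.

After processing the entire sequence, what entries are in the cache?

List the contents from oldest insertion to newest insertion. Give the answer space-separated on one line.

Answer: melon apple fox cow

Derivation:
FIFO simulation (capacity=4):
  1. access cow: MISS. Cache (old->new): [cow]
  2. access cherry: MISS. Cache (old->new): [cow cherry]
  3. access cherry: HIT. Cache (old->new): [cow cherry]
  4. access melon: MISS. Cache (old->new): [cow cherry melon]
  5. access apple: MISS. Cache (old->new): [cow cherry melon apple]
  6. access fox: MISS, evict cow. Cache (old->new): [cherry melon apple fox]
  7. access apple: HIT. Cache (old->new): [cherry melon apple fox]
  8. access melon: HIT. Cache (old->new): [cherry melon apple fox]
  9. access melon: HIT. Cache (old->new): [cherry melon apple fox]
  10. access melon: HIT. Cache (old->new): [cherry melon apple fox]
  11. access cow: MISS, evict cherry. Cache (old->new): [melon apple fox cow]
  12. access melon: HIT. Cache (old->new): [melon apple fox cow]
  13. access melon: HIT. Cache (old->new): [melon apple fox cow]
Total: 7 hits, 6 misses, 2 evictions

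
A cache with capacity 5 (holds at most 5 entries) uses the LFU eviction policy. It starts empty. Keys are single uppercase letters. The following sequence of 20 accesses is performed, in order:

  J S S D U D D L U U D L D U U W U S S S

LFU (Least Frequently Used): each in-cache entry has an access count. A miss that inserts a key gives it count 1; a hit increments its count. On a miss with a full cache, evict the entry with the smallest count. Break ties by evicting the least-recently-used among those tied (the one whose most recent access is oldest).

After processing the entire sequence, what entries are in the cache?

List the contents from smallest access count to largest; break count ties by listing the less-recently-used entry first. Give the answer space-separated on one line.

Answer: W L D S U

Derivation:
LFU simulation (capacity=5):
  1. access J: MISS. Cache: [J(c=1)]
  2. access S: MISS. Cache: [J(c=1) S(c=1)]
  3. access S: HIT, count now 2. Cache: [J(c=1) S(c=2)]
  4. access D: MISS. Cache: [J(c=1) D(c=1) S(c=2)]
  5. access U: MISS. Cache: [J(c=1) D(c=1) U(c=1) S(c=2)]
  6. access D: HIT, count now 2. Cache: [J(c=1) U(c=1) S(c=2) D(c=2)]
  7. access D: HIT, count now 3. Cache: [J(c=1) U(c=1) S(c=2) D(c=3)]
  8. access L: MISS. Cache: [J(c=1) U(c=1) L(c=1) S(c=2) D(c=3)]
  9. access U: HIT, count now 2. Cache: [J(c=1) L(c=1) S(c=2) U(c=2) D(c=3)]
  10. access U: HIT, count now 3. Cache: [J(c=1) L(c=1) S(c=2) D(c=3) U(c=3)]
  11. access D: HIT, count now 4. Cache: [J(c=1) L(c=1) S(c=2) U(c=3) D(c=4)]
  12. access L: HIT, count now 2. Cache: [J(c=1) S(c=2) L(c=2) U(c=3) D(c=4)]
  13. access D: HIT, count now 5. Cache: [J(c=1) S(c=2) L(c=2) U(c=3) D(c=5)]
  14. access U: HIT, count now 4. Cache: [J(c=1) S(c=2) L(c=2) U(c=4) D(c=5)]
  15. access U: HIT, count now 5. Cache: [J(c=1) S(c=2) L(c=2) D(c=5) U(c=5)]
  16. access W: MISS, evict J(c=1). Cache: [W(c=1) S(c=2) L(c=2) D(c=5) U(c=5)]
  17. access U: HIT, count now 6. Cache: [W(c=1) S(c=2) L(c=2) D(c=5) U(c=6)]
  18. access S: HIT, count now 3. Cache: [W(c=1) L(c=2) S(c=3) D(c=5) U(c=6)]
  19. access S: HIT, count now 4. Cache: [W(c=1) L(c=2) S(c=4) D(c=5) U(c=6)]
  20. access S: HIT, count now 5. Cache: [W(c=1) L(c=2) D(c=5) S(c=5) U(c=6)]
Total: 14 hits, 6 misses, 1 evictions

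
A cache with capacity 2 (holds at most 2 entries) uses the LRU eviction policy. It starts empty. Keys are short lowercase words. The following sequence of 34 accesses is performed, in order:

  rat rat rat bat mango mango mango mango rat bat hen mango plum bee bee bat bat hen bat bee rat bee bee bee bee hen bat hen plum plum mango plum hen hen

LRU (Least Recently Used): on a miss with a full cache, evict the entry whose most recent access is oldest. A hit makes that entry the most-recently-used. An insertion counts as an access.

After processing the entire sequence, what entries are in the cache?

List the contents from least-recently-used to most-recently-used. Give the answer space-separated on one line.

LRU simulation (capacity=2):
  1. access rat: MISS. Cache (LRU->MRU): [rat]
  2. access rat: HIT. Cache (LRU->MRU): [rat]
  3. access rat: HIT. Cache (LRU->MRU): [rat]
  4. access bat: MISS. Cache (LRU->MRU): [rat bat]
  5. access mango: MISS, evict rat. Cache (LRU->MRU): [bat mango]
  6. access mango: HIT. Cache (LRU->MRU): [bat mango]
  7. access mango: HIT. Cache (LRU->MRU): [bat mango]
  8. access mango: HIT. Cache (LRU->MRU): [bat mango]
  9. access rat: MISS, evict bat. Cache (LRU->MRU): [mango rat]
  10. access bat: MISS, evict mango. Cache (LRU->MRU): [rat bat]
  11. access hen: MISS, evict rat. Cache (LRU->MRU): [bat hen]
  12. access mango: MISS, evict bat. Cache (LRU->MRU): [hen mango]
  13. access plum: MISS, evict hen. Cache (LRU->MRU): [mango plum]
  14. access bee: MISS, evict mango. Cache (LRU->MRU): [plum bee]
  15. access bee: HIT. Cache (LRU->MRU): [plum bee]
  16. access bat: MISS, evict plum. Cache (LRU->MRU): [bee bat]
  17. access bat: HIT. Cache (LRU->MRU): [bee bat]
  18. access hen: MISS, evict bee. Cache (LRU->MRU): [bat hen]
  19. access bat: HIT. Cache (LRU->MRU): [hen bat]
  20. access bee: MISS, evict hen. Cache (LRU->MRU): [bat bee]
  21. access rat: MISS, evict bat. Cache (LRU->MRU): [bee rat]
  22. access bee: HIT. Cache (LRU->MRU): [rat bee]
  23. access bee: HIT. Cache (LRU->MRU): [rat bee]
  24. access bee: HIT. Cache (LRU->MRU): [rat bee]
  25. access bee: HIT. Cache (LRU->MRU): [rat bee]
  26. access hen: MISS, evict rat. Cache (LRU->MRU): [bee hen]
  27. access bat: MISS, evict bee. Cache (LRU->MRU): [hen bat]
  28. access hen: HIT. Cache (LRU->MRU): [bat hen]
  29. access plum: MISS, evict bat. Cache (LRU->MRU): [hen plum]
  30. access plum: HIT. Cache (LRU->MRU): [hen plum]
  31. access mango: MISS, evict hen. Cache (LRU->MRU): [plum mango]
  32. access plum: HIT. Cache (LRU->MRU): [mango plum]
  33. access hen: MISS, evict mango. Cache (LRU->MRU): [plum hen]
  34. access hen: HIT. Cache (LRU->MRU): [plum hen]
Total: 16 hits, 18 misses, 16 evictions

Answer: plum hen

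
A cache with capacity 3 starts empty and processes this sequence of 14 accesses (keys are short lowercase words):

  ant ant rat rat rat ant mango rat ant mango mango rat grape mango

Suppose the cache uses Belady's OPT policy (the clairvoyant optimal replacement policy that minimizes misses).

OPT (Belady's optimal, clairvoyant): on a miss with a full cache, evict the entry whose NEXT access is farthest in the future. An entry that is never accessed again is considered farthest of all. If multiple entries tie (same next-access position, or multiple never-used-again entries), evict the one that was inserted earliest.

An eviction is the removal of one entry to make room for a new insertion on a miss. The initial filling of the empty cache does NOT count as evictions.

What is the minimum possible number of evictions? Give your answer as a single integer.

Answer: 1

Derivation:
OPT (Belady) simulation (capacity=3):
  1. access ant: MISS. Cache: [ant]
  2. access ant: HIT. Next use of ant: step 6. Cache: [ant]
  3. access rat: MISS. Cache: [ant rat]
  4. access rat: HIT. Next use of rat: step 5. Cache: [ant rat]
  5. access rat: HIT. Next use of rat: step 8. Cache: [ant rat]
  6. access ant: HIT. Next use of ant: step 9. Cache: [ant rat]
  7. access mango: MISS. Cache: [ant rat mango]
  8. access rat: HIT. Next use of rat: step 12. Cache: [ant rat mango]
  9. access ant: HIT. Next use of ant: never. Cache: [ant rat mango]
  10. access mango: HIT. Next use of mango: step 11. Cache: [ant rat mango]
  11. access mango: HIT. Next use of mango: step 14. Cache: [ant rat mango]
  12. access rat: HIT. Next use of rat: never. Cache: [ant rat mango]
  13. access grape: MISS, evict ant (next use: never). Cache: [rat mango grape]
  14. access mango: HIT. Next use of mango: never. Cache: [rat mango grape]
Total: 10 hits, 4 misses, 1 evictions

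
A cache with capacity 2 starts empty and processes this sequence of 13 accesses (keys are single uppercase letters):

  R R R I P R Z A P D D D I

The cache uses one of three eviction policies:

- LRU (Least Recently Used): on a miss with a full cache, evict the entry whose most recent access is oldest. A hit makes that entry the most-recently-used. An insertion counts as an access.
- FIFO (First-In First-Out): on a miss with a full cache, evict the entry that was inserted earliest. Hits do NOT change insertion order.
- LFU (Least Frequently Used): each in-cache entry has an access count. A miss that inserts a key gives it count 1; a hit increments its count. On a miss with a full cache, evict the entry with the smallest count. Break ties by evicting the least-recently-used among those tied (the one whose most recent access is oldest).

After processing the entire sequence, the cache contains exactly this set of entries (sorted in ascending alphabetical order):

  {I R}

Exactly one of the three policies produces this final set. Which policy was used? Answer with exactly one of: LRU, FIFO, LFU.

Simulating under each policy and comparing final sets:
  LRU: final set = {D I} -> differs
  FIFO: final set = {D I} -> differs
  LFU: final set = {I R} -> MATCHES target
Only LFU produces the target set.

Answer: LFU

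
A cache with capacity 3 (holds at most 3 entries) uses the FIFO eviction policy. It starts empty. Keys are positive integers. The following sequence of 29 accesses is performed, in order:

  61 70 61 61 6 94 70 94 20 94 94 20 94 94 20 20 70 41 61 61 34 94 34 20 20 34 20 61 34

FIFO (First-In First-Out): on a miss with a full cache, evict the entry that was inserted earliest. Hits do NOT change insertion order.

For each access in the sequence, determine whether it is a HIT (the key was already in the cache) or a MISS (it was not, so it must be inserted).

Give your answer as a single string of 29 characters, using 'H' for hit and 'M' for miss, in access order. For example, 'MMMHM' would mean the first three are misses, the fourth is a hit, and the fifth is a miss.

FIFO simulation (capacity=3):
  1. access 61: MISS. Cache (old->new): [61]
  2. access 70: MISS. Cache (old->new): [61 70]
  3. access 61: HIT. Cache (old->new): [61 70]
  4. access 61: HIT. Cache (old->new): [61 70]
  5. access 6: MISS. Cache (old->new): [61 70 6]
  6. access 94: MISS, evict 61. Cache (old->new): [70 6 94]
  7. access 70: HIT. Cache (old->new): [70 6 94]
  8. access 94: HIT. Cache (old->new): [70 6 94]
  9. access 20: MISS, evict 70. Cache (old->new): [6 94 20]
  10. access 94: HIT. Cache (old->new): [6 94 20]
  11. access 94: HIT. Cache (old->new): [6 94 20]
  12. access 20: HIT. Cache (old->new): [6 94 20]
  13. access 94: HIT. Cache (old->new): [6 94 20]
  14. access 94: HIT. Cache (old->new): [6 94 20]
  15. access 20: HIT. Cache (old->new): [6 94 20]
  16. access 20: HIT. Cache (old->new): [6 94 20]
  17. access 70: MISS, evict 6. Cache (old->new): [94 20 70]
  18. access 41: MISS, evict 94. Cache (old->new): [20 70 41]
  19. access 61: MISS, evict 20. Cache (old->new): [70 41 61]
  20. access 61: HIT. Cache (old->new): [70 41 61]
  21. access 34: MISS, evict 70. Cache (old->new): [41 61 34]
  22. access 94: MISS, evict 41. Cache (old->new): [61 34 94]
  23. access 34: HIT. Cache (old->new): [61 34 94]
  24. access 20: MISS, evict 61. Cache (old->new): [34 94 20]
  25. access 20: HIT. Cache (old->new): [34 94 20]
  26. access 34: HIT. Cache (old->new): [34 94 20]
  27. access 20: HIT. Cache (old->new): [34 94 20]
  28. access 61: MISS, evict 34. Cache (old->new): [94 20 61]
  29. access 34: MISS, evict 94. Cache (old->new): [20 61 34]
Total: 16 hits, 13 misses, 10 evictions

Answer: MMHHMMHHMHHHHHHHMMMHMMHMHHHMM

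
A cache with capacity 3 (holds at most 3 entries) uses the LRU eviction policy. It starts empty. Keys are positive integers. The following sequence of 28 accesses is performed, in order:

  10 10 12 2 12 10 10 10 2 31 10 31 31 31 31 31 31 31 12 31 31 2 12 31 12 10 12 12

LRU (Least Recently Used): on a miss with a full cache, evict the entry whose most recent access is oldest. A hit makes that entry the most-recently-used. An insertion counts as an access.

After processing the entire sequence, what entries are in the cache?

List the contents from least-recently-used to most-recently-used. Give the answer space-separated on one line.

LRU simulation (capacity=3):
  1. access 10: MISS. Cache (LRU->MRU): [10]
  2. access 10: HIT. Cache (LRU->MRU): [10]
  3. access 12: MISS. Cache (LRU->MRU): [10 12]
  4. access 2: MISS. Cache (LRU->MRU): [10 12 2]
  5. access 12: HIT. Cache (LRU->MRU): [10 2 12]
  6. access 10: HIT. Cache (LRU->MRU): [2 12 10]
  7. access 10: HIT. Cache (LRU->MRU): [2 12 10]
  8. access 10: HIT. Cache (LRU->MRU): [2 12 10]
  9. access 2: HIT. Cache (LRU->MRU): [12 10 2]
  10. access 31: MISS, evict 12. Cache (LRU->MRU): [10 2 31]
  11. access 10: HIT. Cache (LRU->MRU): [2 31 10]
  12. access 31: HIT. Cache (LRU->MRU): [2 10 31]
  13. access 31: HIT. Cache (LRU->MRU): [2 10 31]
  14. access 31: HIT. Cache (LRU->MRU): [2 10 31]
  15. access 31: HIT. Cache (LRU->MRU): [2 10 31]
  16. access 31: HIT. Cache (LRU->MRU): [2 10 31]
  17. access 31: HIT. Cache (LRU->MRU): [2 10 31]
  18. access 31: HIT. Cache (LRU->MRU): [2 10 31]
  19. access 12: MISS, evict 2. Cache (LRU->MRU): [10 31 12]
  20. access 31: HIT. Cache (LRU->MRU): [10 12 31]
  21. access 31: HIT. Cache (LRU->MRU): [10 12 31]
  22. access 2: MISS, evict 10. Cache (LRU->MRU): [12 31 2]
  23. access 12: HIT. Cache (LRU->MRU): [31 2 12]
  24. access 31: HIT. Cache (LRU->MRU): [2 12 31]
  25. access 12: HIT. Cache (LRU->MRU): [2 31 12]
  26. access 10: MISS, evict 2. Cache (LRU->MRU): [31 12 10]
  27. access 12: HIT. Cache (LRU->MRU): [31 10 12]
  28. access 12: HIT. Cache (LRU->MRU): [31 10 12]
Total: 21 hits, 7 misses, 4 evictions

Answer: 31 10 12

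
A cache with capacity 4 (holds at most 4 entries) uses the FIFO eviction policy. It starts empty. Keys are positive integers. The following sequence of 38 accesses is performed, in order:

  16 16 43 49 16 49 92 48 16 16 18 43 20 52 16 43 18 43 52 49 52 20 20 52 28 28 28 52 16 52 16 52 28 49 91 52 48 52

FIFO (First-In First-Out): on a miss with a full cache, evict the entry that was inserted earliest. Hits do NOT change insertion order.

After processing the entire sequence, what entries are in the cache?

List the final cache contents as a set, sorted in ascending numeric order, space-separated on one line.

Answer: 48 49 52 91

Derivation:
FIFO simulation (capacity=4):
  1. access 16: MISS. Cache (old->new): [16]
  2. access 16: HIT. Cache (old->new): [16]
  3. access 43: MISS. Cache (old->new): [16 43]
  4. access 49: MISS. Cache (old->new): [16 43 49]
  5. access 16: HIT. Cache (old->new): [16 43 49]
  6. access 49: HIT. Cache (old->new): [16 43 49]
  7. access 92: MISS. Cache (old->new): [16 43 49 92]
  8. access 48: MISS, evict 16. Cache (old->new): [43 49 92 48]
  9. access 16: MISS, evict 43. Cache (old->new): [49 92 48 16]
  10. access 16: HIT. Cache (old->new): [49 92 48 16]
  11. access 18: MISS, evict 49. Cache (old->new): [92 48 16 18]
  12. access 43: MISS, evict 92. Cache (old->new): [48 16 18 43]
  13. access 20: MISS, evict 48. Cache (old->new): [16 18 43 20]
  14. access 52: MISS, evict 16. Cache (old->new): [18 43 20 52]
  15. access 16: MISS, evict 18. Cache (old->new): [43 20 52 16]
  16. access 43: HIT. Cache (old->new): [43 20 52 16]
  17. access 18: MISS, evict 43. Cache (old->new): [20 52 16 18]
  18. access 43: MISS, evict 20. Cache (old->new): [52 16 18 43]
  19. access 52: HIT. Cache (old->new): [52 16 18 43]
  20. access 49: MISS, evict 52. Cache (old->new): [16 18 43 49]
  21. access 52: MISS, evict 16. Cache (old->new): [18 43 49 52]
  22. access 20: MISS, evict 18. Cache (old->new): [43 49 52 20]
  23. access 20: HIT. Cache (old->new): [43 49 52 20]
  24. access 52: HIT. Cache (old->new): [43 49 52 20]
  25. access 28: MISS, evict 43. Cache (old->new): [49 52 20 28]
  26. access 28: HIT. Cache (old->new): [49 52 20 28]
  27. access 28: HIT. Cache (old->new): [49 52 20 28]
  28. access 52: HIT. Cache (old->new): [49 52 20 28]
  29. access 16: MISS, evict 49. Cache (old->new): [52 20 28 16]
  30. access 52: HIT. Cache (old->new): [52 20 28 16]
  31. access 16: HIT. Cache (old->new): [52 20 28 16]
  32. access 52: HIT. Cache (old->new): [52 20 28 16]
  33. access 28: HIT. Cache (old->new): [52 20 28 16]
  34. access 49: MISS, evict 52. Cache (old->new): [20 28 16 49]
  35. access 91: MISS, evict 20. Cache (old->new): [28 16 49 91]
  36. access 52: MISS, evict 28. Cache (old->new): [16 49 91 52]
  37. access 48: MISS, evict 16. Cache (old->new): [49 91 52 48]
  38. access 52: HIT. Cache (old->new): [49 91 52 48]
Total: 16 hits, 22 misses, 18 evictions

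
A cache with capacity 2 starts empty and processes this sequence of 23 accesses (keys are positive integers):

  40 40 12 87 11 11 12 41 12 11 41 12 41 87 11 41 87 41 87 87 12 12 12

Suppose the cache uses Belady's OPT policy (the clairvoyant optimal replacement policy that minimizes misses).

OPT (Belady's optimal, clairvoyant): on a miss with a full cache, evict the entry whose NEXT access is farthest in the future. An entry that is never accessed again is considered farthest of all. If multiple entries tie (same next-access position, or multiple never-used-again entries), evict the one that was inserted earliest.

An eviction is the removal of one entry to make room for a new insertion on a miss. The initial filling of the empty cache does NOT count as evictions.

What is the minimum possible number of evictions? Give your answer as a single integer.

Answer: 9

Derivation:
OPT (Belady) simulation (capacity=2):
  1. access 40: MISS. Cache: [40]
  2. access 40: HIT. Next use of 40: never. Cache: [40]
  3. access 12: MISS. Cache: [40 12]
  4. access 87: MISS, evict 40 (next use: never). Cache: [12 87]
  5. access 11: MISS, evict 87 (next use: step 14). Cache: [12 11]
  6. access 11: HIT. Next use of 11: step 10. Cache: [12 11]
  7. access 12: HIT. Next use of 12: step 9. Cache: [12 11]
  8. access 41: MISS, evict 11 (next use: step 10). Cache: [12 41]
  9. access 12: HIT. Next use of 12: step 12. Cache: [12 41]
  10. access 11: MISS, evict 12 (next use: step 12). Cache: [41 11]
  11. access 41: HIT. Next use of 41: step 13. Cache: [41 11]
  12. access 12: MISS, evict 11 (next use: step 15). Cache: [41 12]
  13. access 41: HIT. Next use of 41: step 16. Cache: [41 12]
  14. access 87: MISS, evict 12 (next use: step 21). Cache: [41 87]
  15. access 11: MISS, evict 87 (next use: step 17). Cache: [41 11]
  16. access 41: HIT. Next use of 41: step 18. Cache: [41 11]
  17. access 87: MISS, evict 11 (next use: never). Cache: [41 87]
  18. access 41: HIT. Next use of 41: never. Cache: [41 87]
  19. access 87: HIT. Next use of 87: step 20. Cache: [41 87]
  20. access 87: HIT. Next use of 87: never. Cache: [41 87]
  21. access 12: MISS, evict 41 (next use: never). Cache: [87 12]
  22. access 12: HIT. Next use of 12: step 23. Cache: [87 12]
  23. access 12: HIT. Next use of 12: never. Cache: [87 12]
Total: 12 hits, 11 misses, 9 evictions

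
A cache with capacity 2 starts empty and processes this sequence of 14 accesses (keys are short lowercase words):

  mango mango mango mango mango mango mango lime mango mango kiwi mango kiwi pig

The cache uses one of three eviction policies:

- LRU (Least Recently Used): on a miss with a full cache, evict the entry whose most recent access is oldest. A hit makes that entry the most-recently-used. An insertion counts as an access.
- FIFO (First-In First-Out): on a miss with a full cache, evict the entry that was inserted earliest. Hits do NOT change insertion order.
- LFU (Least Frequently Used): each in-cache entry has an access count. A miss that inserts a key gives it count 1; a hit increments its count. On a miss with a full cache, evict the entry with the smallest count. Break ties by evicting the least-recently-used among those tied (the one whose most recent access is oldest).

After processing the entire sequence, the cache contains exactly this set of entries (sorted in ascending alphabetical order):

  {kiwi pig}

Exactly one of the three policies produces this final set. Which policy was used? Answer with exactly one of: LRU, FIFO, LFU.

Simulating under each policy and comparing final sets:
  LRU: final set = {kiwi pig} -> MATCHES target
  FIFO: final set = {mango pig} -> differs
  LFU: final set = {mango pig} -> differs
Only LRU produces the target set.

Answer: LRU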